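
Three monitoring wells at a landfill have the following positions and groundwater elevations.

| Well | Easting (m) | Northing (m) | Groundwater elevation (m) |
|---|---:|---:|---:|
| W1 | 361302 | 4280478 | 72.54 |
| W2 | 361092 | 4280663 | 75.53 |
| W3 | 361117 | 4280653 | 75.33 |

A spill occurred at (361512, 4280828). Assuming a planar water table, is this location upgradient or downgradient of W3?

Three-point gradient (reference W1): Δ to W2 = (-210, 185, +2.99), Δ to W3 = (-185, 175, +2.79).
∂h/∂x = -0.002812, ∂h/∂y = +0.01297 (det = -2525).
Head at (361512, 4280828) = 72.54 + (-0.002812)·(210) + (+0.01297)·(350) = 76.49 m.
That is higher than the 75.33 m at W3, so the point is upgradient.

upgradient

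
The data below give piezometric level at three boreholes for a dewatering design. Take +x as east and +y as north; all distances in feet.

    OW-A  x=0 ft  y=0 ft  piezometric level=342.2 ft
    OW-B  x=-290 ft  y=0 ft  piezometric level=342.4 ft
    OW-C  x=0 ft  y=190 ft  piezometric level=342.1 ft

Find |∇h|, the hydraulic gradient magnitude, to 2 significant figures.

∂h/∂x = (342.4 − 342.2) / (-290 − 0) = -0.0006897
∂h/∂y = (342.1 − 342.2) / (190 − 0) = -0.0005263
|∇h| = √(-0.0006897² + -0.0005263²) = 0.0008676

0.00087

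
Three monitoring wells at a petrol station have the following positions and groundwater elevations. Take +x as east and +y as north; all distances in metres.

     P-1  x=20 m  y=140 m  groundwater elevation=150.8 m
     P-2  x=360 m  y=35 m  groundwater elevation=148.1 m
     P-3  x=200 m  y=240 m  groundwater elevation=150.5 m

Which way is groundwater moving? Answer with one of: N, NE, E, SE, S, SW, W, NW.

Taking P-1 as reference: P-2−P-1 = (340, -105, -2.7); P-3−P-1 = (180, 100, -0.3).
Solve a·Δx + b·Δy = Δh: det = 340·100 − 180·(-105) = 52900.
∂h/∂x = [(-2.7)·100 − (-0.3)·(-105)] / 52900 = -0.005699
∂h/∂y = [340·(-0.3) − 180·(-2.7)] / 52900 = +0.007259
Flow = −∇h = (+0.005699 east, -0.007259 north), which points southeast.

SE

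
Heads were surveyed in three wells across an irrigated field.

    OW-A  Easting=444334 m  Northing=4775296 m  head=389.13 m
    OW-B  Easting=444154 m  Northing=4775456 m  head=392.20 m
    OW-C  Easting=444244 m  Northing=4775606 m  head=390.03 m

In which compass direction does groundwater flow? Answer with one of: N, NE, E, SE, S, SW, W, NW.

Taking OW-A as reference: OW-B−OW-A = (-180, 160, +3.07); OW-C−OW-A = (-90, 310, +0.90).
Solve a·Δx + b·Δy = Δh: det = (-180)·310 − (-90)·160 = -41400.
∂h/∂x = [(+3.07)·310 − (+0.90)·160] / -41400 = -0.01951
∂h/∂y = [(-180)·(+0.90) − (-90)·(+3.07)] / -41400 = -0.002761
Flow = −∇h = (+0.01951 east, +0.002761 north), which points east.

E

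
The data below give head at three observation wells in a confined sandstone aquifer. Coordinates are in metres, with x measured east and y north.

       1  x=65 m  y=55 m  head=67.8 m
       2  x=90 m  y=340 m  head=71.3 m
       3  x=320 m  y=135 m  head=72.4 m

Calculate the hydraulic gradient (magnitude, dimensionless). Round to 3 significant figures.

0.0183

With h = a·x + b·y + c and 1 as origin, the differences give:
  25·a + 285·b = +3.5
  255·a + 80·b = +4.6
Eliminate b (×80 and ×285, subtract): -70675·a = -1031.00 → a = ∂h/∂x = +0.01459
Back-substitute: b = ∂h/∂y = +0.01100.
|∇h| = √(0.01459² + 0.01100²) = 0.01827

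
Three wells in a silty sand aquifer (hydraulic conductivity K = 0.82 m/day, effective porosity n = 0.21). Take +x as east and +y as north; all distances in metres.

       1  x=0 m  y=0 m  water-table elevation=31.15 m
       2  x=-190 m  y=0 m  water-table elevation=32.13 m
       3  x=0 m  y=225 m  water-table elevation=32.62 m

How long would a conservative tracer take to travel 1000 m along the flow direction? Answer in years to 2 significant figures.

84 years

∂h/∂x = (32.13 − 31.15) / (-190 − 0) = -0.005158
∂h/∂y = (32.62 − 31.15) / (225 − 0) = +0.006533
|∇h| = √(-0.005158² + 0.006533²) = 0.008324
Seepage velocity v = K·i/n = 0.82 × 0.008324 / 0.21 = 0.0325 m/day.
t = 1000 / 0.0325 = 3.077e+04 days = 84.2 years.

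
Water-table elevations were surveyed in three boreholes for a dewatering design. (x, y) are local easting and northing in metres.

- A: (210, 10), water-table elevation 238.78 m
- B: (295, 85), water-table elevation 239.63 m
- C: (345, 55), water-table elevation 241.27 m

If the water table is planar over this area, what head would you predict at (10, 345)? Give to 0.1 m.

228.9 m

Taking A as reference: B−A = (85, 75, +0.85); C−A = (135, 45, +2.49).
Determinant of the coordinate differences = 85·45 − 135·75 = -6300.
∂h/∂x = [(+0.85)·45 − (+2.49)·75] / -6300 = +0.02357
∂h/∂y = [85·(+2.49) − 135·(+0.85)] / -6300 = -0.01538
h(10, 345) = 238.78 + (+0.02357)·(-200) + (-0.01538)·(335) = 238.78 -4.714 -5.153 = 228.913 m.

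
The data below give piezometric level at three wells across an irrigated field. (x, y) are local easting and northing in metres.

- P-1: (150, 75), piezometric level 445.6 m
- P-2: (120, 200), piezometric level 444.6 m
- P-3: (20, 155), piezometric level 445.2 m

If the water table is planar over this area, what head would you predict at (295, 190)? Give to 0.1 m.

Differences from P-1: to P-2 (Δx, Δy, Δh) = (-30, 125, -1.0); to P-3 = (-130, 80, -0.4).
Determinant of the coordinate differences = (-30)·80 − (-130)·125 = 13850.
∂h/∂x = [(-1.0)·80 − (-0.4)·125] / 13850 = -0.002166
∂h/∂y = [(-30)·(-0.4) − (-130)·(-1.0)] / 13850 = -0.008520
h(295, 190) = 445.6 + (-0.002166)·(145) + (-0.008520)·(115) = 445.6 -0.314 -0.980 = 444.306 m.

444.3 m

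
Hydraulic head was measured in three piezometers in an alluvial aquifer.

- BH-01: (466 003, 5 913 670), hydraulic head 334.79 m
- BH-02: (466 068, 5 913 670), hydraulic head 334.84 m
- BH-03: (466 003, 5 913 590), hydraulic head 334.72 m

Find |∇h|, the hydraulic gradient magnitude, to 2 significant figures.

0.0012

∂h/∂x = (334.84 − 334.79) / (466068 − 466003) = +0.0007692
∂h/∂y = (334.72 − 334.79) / (5913590 − 5913670) = +0.0008750
|∇h| = √(0.0007692² + 0.0008750²) = 0.001165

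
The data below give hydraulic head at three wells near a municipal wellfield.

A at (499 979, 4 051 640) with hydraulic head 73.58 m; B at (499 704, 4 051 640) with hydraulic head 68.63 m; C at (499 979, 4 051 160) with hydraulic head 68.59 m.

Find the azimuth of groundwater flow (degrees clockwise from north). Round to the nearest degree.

240°

∂h/∂x = (68.63 − 73.58) / (499704 − 499979) = +0.01800
∂h/∂y = (68.59 − 73.58) / (4051160 − 4051640) = +0.01040
Flow direction (−∇h) has components (-0.01800 E, -0.01040 N).
Azimuth = atan2(E, N) = atan2(-0.01800, -0.01040) = 240.0° ≈ 240°.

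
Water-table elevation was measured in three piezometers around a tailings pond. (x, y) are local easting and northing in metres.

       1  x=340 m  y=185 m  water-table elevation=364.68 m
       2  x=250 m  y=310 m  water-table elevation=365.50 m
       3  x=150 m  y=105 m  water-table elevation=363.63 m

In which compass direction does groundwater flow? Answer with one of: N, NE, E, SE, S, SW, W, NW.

Differences from 1: to 2 (Δx, Δy, Δh) = (-90, 125, +0.82); to 3 = (-190, -80, -1.05).
Determinant of the coordinate differences = (-90)·(-80) − (-190)·125 = 30950.
∂h/∂x = [(+0.82)·(-80) − (-1.05)·125] / 30950 = +0.002121
∂h/∂y = [(-90)·(-1.05) − (-190)·(+0.82)] / 30950 = +0.008087
Flow = −∇h = (-0.002121 east, -0.008087 north), which points south.

S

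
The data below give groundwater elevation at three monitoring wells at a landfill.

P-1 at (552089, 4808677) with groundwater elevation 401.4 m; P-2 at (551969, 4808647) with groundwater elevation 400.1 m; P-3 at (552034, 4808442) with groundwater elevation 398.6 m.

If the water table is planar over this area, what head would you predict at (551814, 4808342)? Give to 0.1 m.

395.8 m

Differences from P-1: to P-2 (Δx, Δy, Δh) = (-120, -30, -1.3); to P-3 = (-55, -235, -2.8).
Solve a·Δx + b·Δy = Δh: det = (-120)·(-235) − (-55)·(-30) = 26550.
∂h/∂x = [(-1.3)·(-235) − (-2.8)·(-30)] / 26550 = +0.008343
∂h/∂y = [(-120)·(-2.8) − (-55)·(-1.3)] / 26550 = +0.009962
h(551814, 4808342) = 401.4 + (+0.008343)·(-275) + (+0.009962)·(-335) = 401.4 -2.294 -3.337 = 395.768 m.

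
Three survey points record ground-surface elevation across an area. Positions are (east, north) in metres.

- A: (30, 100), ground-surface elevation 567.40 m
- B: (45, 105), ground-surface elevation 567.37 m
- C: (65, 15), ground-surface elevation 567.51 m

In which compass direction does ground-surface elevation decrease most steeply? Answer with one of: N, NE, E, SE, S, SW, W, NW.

NE

Taking A as reference: B−A = (15, 5, -0.03); C−A = (35, -85, +0.11).
Solve a·Δx + b·Δy = Δz: det = 15·(-85) − 35·5 = -1450.
∂z/∂x = [(-0.03)·(-85) − (+0.11)·5] / -1450 = -0.001379
∂z/∂y = [15·(+0.11) − 35·(-0.03)] / -1450 = -0.001862
Steepest decrease is along −∇f = (+0.001379 E, +0.001862 N) → northeast.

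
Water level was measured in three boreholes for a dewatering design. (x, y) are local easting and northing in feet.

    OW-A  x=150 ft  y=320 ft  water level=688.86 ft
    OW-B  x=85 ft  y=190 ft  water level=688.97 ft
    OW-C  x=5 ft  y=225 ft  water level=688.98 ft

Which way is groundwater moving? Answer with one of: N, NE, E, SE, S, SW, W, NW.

With h = a·x + b·y + c and OW-A as origin, the differences give:
  (-65)·a + (-130)·b = +0.11
  (-145)·a + (-95)·b = +0.12
Eliminate b (×(-95) and ×(-130), subtract): -12675·a = 5.150 → a = ∂h/∂x = -0.0004063
Back-substitute: b = ∂h/∂y = -0.0006430.
Flow = −∇h = (+0.0004063 east, +0.0006430 north), which points northeast.

NE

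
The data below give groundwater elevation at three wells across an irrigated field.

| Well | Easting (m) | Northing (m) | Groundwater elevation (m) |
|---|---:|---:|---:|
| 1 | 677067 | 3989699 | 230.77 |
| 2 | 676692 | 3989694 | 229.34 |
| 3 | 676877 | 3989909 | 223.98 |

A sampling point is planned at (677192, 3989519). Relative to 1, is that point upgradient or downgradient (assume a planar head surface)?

upgradient

Three-point gradient (reference 1): Δ to 2 = (-375, -5, -1.43), Δ to 3 = (-190, 210, -6.79).
∂h/∂x = +0.004194, ∂h/∂y = -0.02854 (det = -79700).
Head at (677192, 3989519) = 230.77 + (+0.004194)·(125) + (-0.02854)·(-180) = 236.43 m.
That is higher than the 230.77 m at 1, so the point is upgradient.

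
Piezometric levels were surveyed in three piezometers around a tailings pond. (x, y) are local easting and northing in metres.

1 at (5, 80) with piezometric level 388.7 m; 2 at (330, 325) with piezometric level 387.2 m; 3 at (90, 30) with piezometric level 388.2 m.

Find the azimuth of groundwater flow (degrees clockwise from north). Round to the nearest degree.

100°

With h = a·x + b·y + c and 1 as origin, the differences give:
  325·a + 245·b = -1.5
  85·a + (-50)·b = -0.5
Eliminate b (×(-50) and ×245, subtract): -37075·a = 197.50 → a = ∂h/∂x = -0.005327
Back-substitute: b = ∂h/∂y = +0.0009440.
Flow direction (−∇h) has components (+0.005327 E, -0.0009440 N).
Azimuth = atan2(E, N) = atan2(+0.005327, -0.0009440) = 100.0° ≈ 100°.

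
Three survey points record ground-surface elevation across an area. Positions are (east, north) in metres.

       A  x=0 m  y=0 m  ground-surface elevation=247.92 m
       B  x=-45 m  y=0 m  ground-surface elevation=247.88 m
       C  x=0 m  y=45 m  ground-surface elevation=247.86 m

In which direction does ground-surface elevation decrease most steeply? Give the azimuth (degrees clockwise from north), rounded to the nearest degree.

∂z/∂x = (247.88 − 247.92) / (-45 − 0) = +0.0008889
∂z/∂y = (247.86 − 247.92) / (45 − 0) = -0.001333
Steepest decrease is along −∇f: components (-0.0008889 E, +0.001333 N).
Azimuth = atan2(-0.0008889, +0.001333) = 326.3° ≈ 326°.

326°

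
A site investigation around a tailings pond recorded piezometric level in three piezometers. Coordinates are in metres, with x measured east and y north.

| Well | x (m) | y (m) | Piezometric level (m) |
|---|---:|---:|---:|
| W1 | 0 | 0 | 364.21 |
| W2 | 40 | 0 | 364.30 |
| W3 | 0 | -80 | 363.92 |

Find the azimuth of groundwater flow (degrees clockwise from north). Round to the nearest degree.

212°

∂h/∂x = (364.30 − 364.21) / (40 − 0) = +0.002250
∂h/∂y = (363.92 − 364.21) / (-80 − 0) = +0.003625
Flow direction (−∇h) has components (-0.002250 E, -0.003625 N).
Azimuth = atan2(E, N) = atan2(-0.002250, -0.003625) = 211.8° ≈ 212°.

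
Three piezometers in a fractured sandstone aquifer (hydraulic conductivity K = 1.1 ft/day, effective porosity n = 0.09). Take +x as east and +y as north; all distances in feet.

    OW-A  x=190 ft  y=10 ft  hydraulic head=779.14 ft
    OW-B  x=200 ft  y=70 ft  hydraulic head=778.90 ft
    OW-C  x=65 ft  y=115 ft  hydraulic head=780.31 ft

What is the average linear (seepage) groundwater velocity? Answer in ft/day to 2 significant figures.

With h = a·x + b·y + c and OW-A as origin, the differences give:
  10·a + 60·b = -0.24
  (-125)·a + 105·b = +1.17
Eliminate b (×105 and ×60, subtract): 8550·a = -95.400 → a = ∂h/∂x = -0.01116
Back-substitute: b = ∂h/∂y = -0.002140.
|∇h| = √(-0.01116² + -0.002140²) = 0.01136
Seepage velocity v = K·i/n = 1.1 × 0.01136 / 0.09 = 0.1388 ft/day.

0.14 ft/day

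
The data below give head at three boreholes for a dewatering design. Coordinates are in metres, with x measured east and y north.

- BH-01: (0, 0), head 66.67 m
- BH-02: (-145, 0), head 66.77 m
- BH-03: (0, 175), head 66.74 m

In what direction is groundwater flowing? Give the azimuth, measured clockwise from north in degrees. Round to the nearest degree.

120°

∂h/∂x = (66.77 − 66.67) / (-145 − 0) = -0.0006897
∂h/∂y = (66.74 − 66.67) / (175 − 0) = +0.0004000
Flow direction (−∇h) has components (+0.0006897 E, -0.0004000 N).
Azimuth = atan2(E, N) = atan2(+0.0006897, -0.0004000) = 120.1° ≈ 120°.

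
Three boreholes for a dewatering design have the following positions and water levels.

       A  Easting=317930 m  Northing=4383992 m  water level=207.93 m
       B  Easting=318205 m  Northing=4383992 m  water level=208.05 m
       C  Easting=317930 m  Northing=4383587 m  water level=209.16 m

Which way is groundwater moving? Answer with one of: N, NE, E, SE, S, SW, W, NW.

∂h/∂x = (208.05 − 207.93) / (318205 − 317930) = +0.0004364
∂h/∂y = (209.16 − 207.93) / (4383587 − 4383992) = -0.003037
Flow = −∇h = (-0.0004364 east, +0.003037 north), which points north.

N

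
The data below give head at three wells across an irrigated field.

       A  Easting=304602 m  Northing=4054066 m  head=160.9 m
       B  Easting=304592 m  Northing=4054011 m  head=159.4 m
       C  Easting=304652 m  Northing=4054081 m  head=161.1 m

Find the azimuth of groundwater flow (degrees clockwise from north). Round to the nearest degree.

With h = a·x + b·y + c and A as origin, the differences give:
  (-10)·a + (-55)·b = -1.5
  50·a + 15·b = +0.2
Eliminate b (×15 and ×(-55), subtract): 2600·a = -11.50 → a = ∂h/∂x = -0.004423
Back-substitute: b = ∂h/∂y = +0.02808.
Flow direction (−∇h) has components (+0.004423 E, -0.02808 N).
Azimuth = atan2(E, N) = atan2(+0.004423, -0.02808) = 171.0° ≈ 171°.

171°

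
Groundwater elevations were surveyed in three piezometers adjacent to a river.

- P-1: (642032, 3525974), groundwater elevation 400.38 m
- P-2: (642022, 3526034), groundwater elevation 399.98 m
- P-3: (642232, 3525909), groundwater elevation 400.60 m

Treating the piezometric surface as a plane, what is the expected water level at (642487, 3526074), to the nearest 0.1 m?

399.2 m

With h = a·x + b·y + c and P-1 as origin, the differences give:
  (-10)·a + 60·b = -0.40
  200·a + (-65)·b = +0.22
Eliminate b (×(-65) and ×60, subtract): -11350·a = 12.800 → a = ∂h/∂x = -0.001128
Back-substitute: b = ∂h/∂y = -0.006855.
h(642487, 3526074) = 400.38 + (-0.001128)·(455) + (-0.006855)·(100) = 400.38 -0.513 -0.685 = 399.181 m.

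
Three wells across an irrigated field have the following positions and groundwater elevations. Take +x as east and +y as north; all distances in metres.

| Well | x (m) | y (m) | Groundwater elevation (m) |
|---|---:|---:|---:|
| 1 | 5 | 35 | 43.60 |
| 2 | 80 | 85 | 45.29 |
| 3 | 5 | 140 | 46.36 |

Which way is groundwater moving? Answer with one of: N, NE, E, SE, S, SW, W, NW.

S

Three-point gradient (reference 1): Δ to 2 = (75, 50, +1.69), Δ to 3 = (0, 105, +2.76).
∂h/∂x = +0.005010, ∂h/∂y = +0.02629 (det = 7875).
Flow = −∇h = (-0.005010 east, -0.02629 north), which points south.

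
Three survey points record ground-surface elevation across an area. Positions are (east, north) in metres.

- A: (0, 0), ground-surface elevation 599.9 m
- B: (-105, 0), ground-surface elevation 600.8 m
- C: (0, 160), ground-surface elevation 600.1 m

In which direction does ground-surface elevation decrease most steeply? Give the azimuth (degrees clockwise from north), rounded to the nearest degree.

098°

∂z/∂x = (600.8 − 599.9) / (-105 − 0) = -0.008571
∂z/∂y = (600.1 − 599.9) / (160 − 0) = +0.001250
Steepest decrease is along −∇f: components (+0.008571 E, -0.001250 N).
Azimuth = atan2(+0.008571, -0.001250) = 98.3° ≈ 098°.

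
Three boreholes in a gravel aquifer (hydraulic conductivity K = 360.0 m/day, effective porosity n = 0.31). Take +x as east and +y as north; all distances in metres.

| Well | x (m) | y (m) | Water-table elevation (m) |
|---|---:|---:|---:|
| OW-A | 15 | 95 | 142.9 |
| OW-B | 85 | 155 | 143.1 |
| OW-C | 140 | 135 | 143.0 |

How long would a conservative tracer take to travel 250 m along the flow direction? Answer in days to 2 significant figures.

Taking OW-A as reference: OW-B−OW-A = (70, 60, +0.2); OW-C−OW-A = (125, 40, +0.1).
Determinant of the coordinate differences = 70·40 − 125·60 = -4700.
∂h/∂x = [(+0.2)·40 − (+0.1)·60] / -4700 = -0.0004255
∂h/∂y = [70·(+0.1) − 125·(+0.2)] / -4700 = +0.003830
|∇h| = √(-0.0004255² + 0.003830²) = 0.003854
Seepage velocity v = K·i/n = 360.0 × 0.003854 / 0.31 = 4.476 m/day.
t = 250 / 4.476 = 55.85 days.

56 days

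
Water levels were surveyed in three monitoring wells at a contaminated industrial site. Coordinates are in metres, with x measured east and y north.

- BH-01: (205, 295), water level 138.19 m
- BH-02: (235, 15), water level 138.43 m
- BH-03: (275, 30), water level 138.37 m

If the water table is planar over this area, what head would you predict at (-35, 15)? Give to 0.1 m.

Differences from BH-01: to BH-02 (Δx, Δy, Δh) = (30, -280, +0.24); to BH-03 = (70, -265, +0.18).
Solve a·Δx + b·Δy = Δh: det = 30·(-265) − 70·(-280) = 11650.
∂h/∂x = [(+0.24)·(-265) − (+0.18)·(-280)] / 11650 = -0.001133
∂h/∂y = [30·(+0.18) − 70·(+0.24)] / 11650 = -0.0009785
h(-35, 15) = 138.19 + (-0.001133)·(-240) + (-0.0009785)·(-280) = 138.19 +0.272 +0.274 = 138.736 m.

138.7 m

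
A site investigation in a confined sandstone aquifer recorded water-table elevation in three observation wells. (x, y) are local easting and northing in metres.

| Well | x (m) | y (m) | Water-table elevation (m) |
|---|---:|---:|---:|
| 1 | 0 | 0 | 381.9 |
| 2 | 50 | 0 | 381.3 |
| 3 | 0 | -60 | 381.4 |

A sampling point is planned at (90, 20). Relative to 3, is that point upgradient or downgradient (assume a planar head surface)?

downgradient

∂h/∂x = (381.3 − 381.9) / (50 − 0) = -0.01200
∂h/∂y = (381.4 − 381.9) / (-60 − 0) = +0.008333
Head at (90, 20) = 381.9 + (-0.01200)·(90) + (+0.008333)·(20) = 380.99 m.
That is lower than the 381.4 m at 3, so the point is downgradient.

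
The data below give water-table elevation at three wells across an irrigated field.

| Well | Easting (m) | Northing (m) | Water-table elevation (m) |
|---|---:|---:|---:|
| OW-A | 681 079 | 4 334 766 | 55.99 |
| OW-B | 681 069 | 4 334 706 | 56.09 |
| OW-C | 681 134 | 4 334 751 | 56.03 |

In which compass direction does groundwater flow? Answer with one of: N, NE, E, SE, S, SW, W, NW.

Three-point gradient (reference OW-A): Δ to OW-B = (-10, -60, +0.10), Δ to OW-C = (55, -15, +0.04).
∂h/∂x = +0.0002609, ∂h/∂y = -0.001710 (det = 3450).
Flow = −∇h = (-0.0002609 east, +0.001710 north), which points north.

N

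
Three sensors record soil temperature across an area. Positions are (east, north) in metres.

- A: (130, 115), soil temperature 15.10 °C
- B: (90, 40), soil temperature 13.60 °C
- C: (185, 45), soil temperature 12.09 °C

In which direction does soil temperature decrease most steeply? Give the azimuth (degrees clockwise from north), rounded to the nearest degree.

Differences from A: to B (Δx, Δy, Δh) = (-40, -75, -1.50); to C = (55, -70, -3.01).
Solve a·Δx + b·Δy = ΔT: det = (-40)·(-70) − 55·(-75) = 6925.
∂T/∂x = [(-1.50)·(-70) − (-3.01)·(-75)] / 6925 = -0.01744
∂T/∂y = [(-40)·(-3.01) − 55·(-1.50)] / 6925 = +0.02930
Steepest decrease is along −∇f: components (+0.01744 E, -0.02930 N).
Azimuth = atan2(+0.01744, -0.02930) = 149.2° ≈ 149°.

149°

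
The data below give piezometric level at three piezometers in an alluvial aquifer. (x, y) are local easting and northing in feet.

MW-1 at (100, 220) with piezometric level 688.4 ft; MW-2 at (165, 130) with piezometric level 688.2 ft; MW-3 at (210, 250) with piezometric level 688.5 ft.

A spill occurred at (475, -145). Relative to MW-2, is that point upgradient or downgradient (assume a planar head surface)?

downgradient

Three-point gradient (reference MW-1): Δ to MW-2 = (65, -90, -0.2), Δ to MW-3 = (110, 30, +0.1).
∂h/∂x = +0.0002532, ∂h/∂y = +0.002405 (det = 11850).
Head at (475, -145) = 688.4 + (+0.0002532)·(375) + (+0.002405)·(-365) = 687.62 ft.
That is lower than the 688.2 ft at MW-2, so the point is downgradient.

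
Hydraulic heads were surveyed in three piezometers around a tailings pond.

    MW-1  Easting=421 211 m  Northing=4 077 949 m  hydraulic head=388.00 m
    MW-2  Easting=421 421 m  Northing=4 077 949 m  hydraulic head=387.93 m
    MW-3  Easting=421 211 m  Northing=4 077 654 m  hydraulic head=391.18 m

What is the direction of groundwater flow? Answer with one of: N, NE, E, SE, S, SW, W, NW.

∂h/∂x = (387.93 − 388.00) / (421421 − 421211) = -0.0003333
∂h/∂y = (391.18 − 388.00) / (4077654 − 4077949) = -0.01078
Flow = −∇h = (+0.0003333 east, +0.01078 north), which points north.

N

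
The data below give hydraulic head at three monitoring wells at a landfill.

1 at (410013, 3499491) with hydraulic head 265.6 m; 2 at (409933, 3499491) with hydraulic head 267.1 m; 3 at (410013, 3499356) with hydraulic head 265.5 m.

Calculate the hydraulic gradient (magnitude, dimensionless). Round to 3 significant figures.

∂h/∂x = (267.1 − 265.6) / (409933 − 410013) = -0.01875
∂h/∂y = (265.5 − 265.6) / (3499356 − 3499491) = +0.0007407
|∇h| = √(-0.01875² + 0.0007407²) = 0.01876

0.0188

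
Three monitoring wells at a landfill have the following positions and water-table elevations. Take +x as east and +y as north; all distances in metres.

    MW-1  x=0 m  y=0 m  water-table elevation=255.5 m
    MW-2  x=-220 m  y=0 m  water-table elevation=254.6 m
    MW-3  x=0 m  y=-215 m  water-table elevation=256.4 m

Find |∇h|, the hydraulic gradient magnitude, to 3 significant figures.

0.00585

∂h/∂x = (254.6 − 255.5) / (-220 − 0) = +0.004091
∂h/∂y = (256.4 − 255.5) / (-215 − 0) = -0.004186
|∇h| = √(0.004091² + -0.004186²) = 0.005853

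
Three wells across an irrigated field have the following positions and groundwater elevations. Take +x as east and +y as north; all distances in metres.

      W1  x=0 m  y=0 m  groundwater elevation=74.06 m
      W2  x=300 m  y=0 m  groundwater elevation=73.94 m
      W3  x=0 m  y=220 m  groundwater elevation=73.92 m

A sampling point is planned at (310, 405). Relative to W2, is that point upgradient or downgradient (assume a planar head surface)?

downgradient

∂h/∂x = (73.94 − 74.06) / (300 − 0) = -0.0004000
∂h/∂y = (73.92 − 74.06) / (220 − 0) = -0.0006364
Head at (310, 405) = 74.06 + (-0.0004000)·(310) + (-0.0006364)·(405) = 73.68 m.
That is lower than the 73.94 m at W2, so the point is downgradient.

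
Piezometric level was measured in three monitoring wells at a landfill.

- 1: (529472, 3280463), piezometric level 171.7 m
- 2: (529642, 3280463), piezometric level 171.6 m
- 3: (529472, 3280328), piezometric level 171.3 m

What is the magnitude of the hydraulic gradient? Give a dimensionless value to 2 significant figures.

0.0030

∂h/∂x = (171.6 − 171.7) / (529642 − 529472) = -0.0005882
∂h/∂y = (171.3 − 171.7) / (3280328 − 3280463) = +0.002963
|∇h| = √(-0.0005882² + 0.002963²) = 0.003021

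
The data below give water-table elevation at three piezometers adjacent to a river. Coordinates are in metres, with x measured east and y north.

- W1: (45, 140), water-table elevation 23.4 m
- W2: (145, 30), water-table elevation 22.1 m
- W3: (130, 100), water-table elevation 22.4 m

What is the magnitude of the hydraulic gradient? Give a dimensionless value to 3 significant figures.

Taking W1 as reference: W2−W1 = (100, -110, -1.3); W3−W1 = (85, -40, -1.0).
Solve a·Δx + b·Δy = Δh: det = 100·(-40) − 85·(-110) = 5350.
∂h/∂x = [(-1.3)·(-40) − (-1.0)·(-110)] / 5350 = -0.01084
∂h/∂y = [100·(-1.0) − 85·(-1.3)] / 5350 = +0.001963
|∇h| = √(-0.01084² + 0.001963²) = 0.01102

0.0110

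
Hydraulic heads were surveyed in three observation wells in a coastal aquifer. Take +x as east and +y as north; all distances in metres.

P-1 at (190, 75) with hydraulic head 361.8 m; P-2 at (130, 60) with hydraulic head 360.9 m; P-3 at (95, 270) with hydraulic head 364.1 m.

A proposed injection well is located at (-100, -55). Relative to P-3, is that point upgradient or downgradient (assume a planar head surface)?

downgradient

With h = a·x + b·y + c and P-1 as origin, the differences give:
  (-60)·a + (-15)·b = -0.9
  (-95)·a + 195·b = +2.3
Eliminate b (×195 and ×(-15), subtract): -13125·a = -141.00 → a = ∂h/∂x = +0.01074
Back-substitute: b = ∂h/∂y = +0.01703.
Head at (-100, -55) = 361.8 + (+0.01074)·(-290) + (+0.01703)·(-130) = 356.47 m.
That is lower than the 364.1 m at P-3, so the point is downgradient.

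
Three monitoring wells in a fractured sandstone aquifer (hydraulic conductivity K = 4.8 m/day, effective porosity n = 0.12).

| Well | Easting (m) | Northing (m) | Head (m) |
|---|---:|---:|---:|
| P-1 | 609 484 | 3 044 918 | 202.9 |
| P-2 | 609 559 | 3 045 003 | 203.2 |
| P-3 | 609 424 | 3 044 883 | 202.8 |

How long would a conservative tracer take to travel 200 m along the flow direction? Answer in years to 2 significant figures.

3.2 years

Taking P-1 as reference: P-2−P-1 = (75, 85, +0.3); P-3−P-1 = (-60, -35, -0.1).
Determinant of the coordinate differences = 75·(-35) − (-60)·85 = 2475.
∂h/∂x = [(+0.3)·(-35) − (-0.1)·85] / 2475 = -0.0008081
∂h/∂y = [75·(-0.1) − (-60)·(+0.3)] / 2475 = +0.004242
|∇h| = √(-0.0008081² + 0.004242²) = 0.004318
Seepage velocity v = K·i/n = 4.8 × 0.004318 / 0.12 = 0.1727 m/day.
t = 200 / 0.1727 = 1158 days = 3.17 years.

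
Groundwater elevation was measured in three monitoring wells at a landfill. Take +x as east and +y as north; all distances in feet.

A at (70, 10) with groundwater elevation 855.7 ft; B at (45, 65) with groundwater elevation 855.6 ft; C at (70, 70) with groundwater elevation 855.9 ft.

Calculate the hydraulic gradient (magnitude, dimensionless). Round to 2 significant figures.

Taking A as reference: B−A = (-25, 55, -0.1); C−A = (0, 60, +0.2).
Determinant of the coordinate differences = (-25)·60 − 0·55 = -1500.
∂h/∂x = [(-0.1)·60 − (+0.2)·55] / -1500 = +0.01133
∂h/∂y = [(-25)·(+0.2) − 0·(-0.1)] / -1500 = +0.003333
|∇h| = √(0.01133² + 0.003333²) = 0.01181

0.012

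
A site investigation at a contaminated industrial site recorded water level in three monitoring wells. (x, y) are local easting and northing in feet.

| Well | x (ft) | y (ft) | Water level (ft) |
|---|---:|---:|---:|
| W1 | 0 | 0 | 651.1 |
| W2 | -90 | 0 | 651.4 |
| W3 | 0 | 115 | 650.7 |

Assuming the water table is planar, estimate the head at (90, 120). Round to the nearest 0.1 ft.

650.4 ft

∂h/∂x = (651.4 − 651.1) / (-90 − 0) = -0.003333
∂h/∂y = (650.7 − 651.1) / (115 − 0) = -0.003478
h(90, 120) = 651.1 + (-0.003333)·(90) + (-0.003478)·(120) = 651.1 -0.300 -0.417 = 650.383 ft.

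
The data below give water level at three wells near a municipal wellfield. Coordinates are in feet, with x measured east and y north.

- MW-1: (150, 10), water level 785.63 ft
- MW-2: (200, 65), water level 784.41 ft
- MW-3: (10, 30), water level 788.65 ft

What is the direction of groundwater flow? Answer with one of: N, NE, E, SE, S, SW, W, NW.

With h = a·x + b·y + c and MW-1 as origin, the differences give:
  50·a + 55·b = -1.22
  (-140)·a + 20·b = +3.02
Eliminate b (×20 and ×55, subtract): 8700·a = -190.500 → a = ∂h/∂x = -0.02190
Back-substitute: b = ∂h/∂y = -0.002276.
Flow = −∇h = (+0.02190 east, +0.002276 north), which points east.

E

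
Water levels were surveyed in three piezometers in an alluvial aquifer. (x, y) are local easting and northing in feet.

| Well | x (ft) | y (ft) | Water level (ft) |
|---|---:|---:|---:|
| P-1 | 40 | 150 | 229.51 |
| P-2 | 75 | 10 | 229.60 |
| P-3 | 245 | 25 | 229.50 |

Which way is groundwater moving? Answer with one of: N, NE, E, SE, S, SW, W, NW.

Differences from P-1: to P-2 (Δx, Δy, Δh) = (35, -140, +0.09); to P-3 = (205, -125, -0.01).
Solve a·Δx + b·Δy = Δh: det = 35·(-125) − 205·(-140) = 24325.
∂h/∂x = [(+0.09)·(-125) − (-0.01)·(-140)] / 24325 = -0.0005200
∂h/∂y = [35·(-0.01) − 205·(+0.09)] / 24325 = -0.0007729
Flow = −∇h = (+0.0005200 east, +0.0007729 north), which points northeast.

NE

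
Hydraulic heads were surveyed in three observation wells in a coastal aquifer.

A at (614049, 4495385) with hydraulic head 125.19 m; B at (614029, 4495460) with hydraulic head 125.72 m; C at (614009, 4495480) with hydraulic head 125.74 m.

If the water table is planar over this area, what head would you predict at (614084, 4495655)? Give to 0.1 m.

Differences from A: to B (Δx, Δy, Δh) = (-20, 75, +0.53); to C = (-40, 95, +0.55).
Determinant of the coordinate differences = (-20)·95 − (-40)·75 = 1100.
∂h/∂x = [(+0.53)·95 − (+0.55)·75] / 1100 = +0.008273
∂h/∂y = [(-20)·(+0.55) − (-40)·(+0.53)] / 1100 = +0.009273
h(614084, 4495655) = 125.19 + (+0.008273)·(35) + (+0.009273)·(270) = 125.19 +0.290 +2.504 = 127.983 m.

128.0 m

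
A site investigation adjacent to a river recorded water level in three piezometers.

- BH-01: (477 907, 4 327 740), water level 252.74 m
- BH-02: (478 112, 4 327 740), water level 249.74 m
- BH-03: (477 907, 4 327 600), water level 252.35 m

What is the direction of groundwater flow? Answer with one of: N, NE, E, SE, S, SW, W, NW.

∂h/∂x = (249.74 − 252.74) / (478112 − 477907) = -0.01463
∂h/∂y = (252.35 − 252.74) / (4327600 − 4327740) = +0.002786
Flow = −∇h = (+0.01463 east, -0.002786 north), which points east.

E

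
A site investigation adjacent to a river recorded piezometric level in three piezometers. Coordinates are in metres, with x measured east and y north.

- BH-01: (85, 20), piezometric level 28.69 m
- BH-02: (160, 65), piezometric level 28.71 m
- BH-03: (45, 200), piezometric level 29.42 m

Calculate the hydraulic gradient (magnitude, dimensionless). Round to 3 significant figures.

0.00410

Differences from BH-01: to BH-02 (Δx, Δy, Δh) = (75, 45, +0.02); to BH-03 = (-40, 180, +0.73).
Solve a·Δx + b·Δy = Δh: det = 75·180 − (-40)·45 = 15300.
∂h/∂x = [(+0.02)·180 − (+0.73)·45] / 15300 = -0.001912
∂h/∂y = [75·(+0.73) − (-40)·(+0.02)] / 15300 = +0.003631
|∇h| = √(-0.001912² + 0.003631²) = 0.004104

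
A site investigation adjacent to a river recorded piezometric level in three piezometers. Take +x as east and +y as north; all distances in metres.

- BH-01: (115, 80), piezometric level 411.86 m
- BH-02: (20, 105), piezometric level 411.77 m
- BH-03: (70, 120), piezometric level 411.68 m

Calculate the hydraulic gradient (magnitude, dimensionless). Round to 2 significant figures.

0.0049

With h = a·x + b·y + c and BH-01 as origin, the differences give:
  (-95)·a + 25·b = -0.09
  (-45)·a + 40·b = -0.18
Eliminate b (×40 and ×25, subtract): -2675·a = 0.900 → a = ∂h/∂x = -0.0003364
Back-substitute: b = ∂h/∂y = -0.004879.
|∇h| = √(-0.0003364² + -0.004879²) = 0.004891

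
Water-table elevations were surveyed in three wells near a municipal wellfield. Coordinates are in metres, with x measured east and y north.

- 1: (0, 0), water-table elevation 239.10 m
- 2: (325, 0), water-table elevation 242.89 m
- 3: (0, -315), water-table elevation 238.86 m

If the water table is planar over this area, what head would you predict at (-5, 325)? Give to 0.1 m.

∂h/∂x = (242.89 − 239.10) / (325 − 0) = +0.01166
∂h/∂y = (238.86 − 239.10) / (-315 − 0) = +0.0007619
h(-5, 325) = 239.10 + (+0.01166)·(-5) + (+0.0007619)·(325) = 239.10 -0.058 +0.248 = 239.289 m.

239.3 m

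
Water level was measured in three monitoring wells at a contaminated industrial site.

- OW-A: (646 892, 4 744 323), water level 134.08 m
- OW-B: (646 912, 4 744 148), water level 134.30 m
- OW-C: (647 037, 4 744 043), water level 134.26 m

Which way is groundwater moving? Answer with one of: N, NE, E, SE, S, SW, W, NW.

Taking OW-A as reference: OW-B−OW-A = (20, -175, +0.22); OW-C−OW-A = (145, -280, +0.18).
Determinant of the coordinate differences = 20·(-280) − 145·(-175) = 19775.
∂h/∂x = [(+0.22)·(-280) − (+0.18)·(-175)] / 19775 = -0.001522
∂h/∂y = [20·(+0.18) − 145·(+0.22)] / 19775 = -0.001431
Flow = −∇h = (+0.001522 east, +0.001431 north), which points northeast.

NE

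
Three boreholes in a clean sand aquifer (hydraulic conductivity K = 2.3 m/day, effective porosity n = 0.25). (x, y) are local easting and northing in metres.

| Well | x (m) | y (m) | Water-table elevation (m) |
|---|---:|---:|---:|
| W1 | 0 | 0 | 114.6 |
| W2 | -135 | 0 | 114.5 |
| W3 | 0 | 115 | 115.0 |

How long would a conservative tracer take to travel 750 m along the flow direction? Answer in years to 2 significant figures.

63 years

∂h/∂x = (114.5 − 114.6) / (-135 − 0) = +0.0007407
∂h/∂y = (115.0 − 114.6) / (115 − 0) = +0.003478
|∇h| = √(0.0007407² + 0.003478²) = 0.003556
Seepage velocity v = K·i/n = 2.3 × 0.003556 / 0.25 = 0.03272 m/day.
t = 750 / 0.03272 = 2.292e+04 days = 62.8 years.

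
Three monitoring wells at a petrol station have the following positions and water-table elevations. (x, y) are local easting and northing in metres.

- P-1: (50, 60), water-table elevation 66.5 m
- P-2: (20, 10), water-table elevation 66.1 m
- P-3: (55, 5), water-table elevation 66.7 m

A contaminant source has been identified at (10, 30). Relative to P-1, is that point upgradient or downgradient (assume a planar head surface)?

downgradient

Differences from P-1: to P-2 (Δx, Δy, Δh) = (-30, -50, -0.4); to P-3 = (5, -55, +0.2).
Solve a·Δx + b·Δy = Δh: det = (-30)·(-55) − 5·(-50) = 1900.
∂h/∂x = [(-0.4)·(-55) − (+0.2)·(-50)] / 1900 = +0.01684
∂h/∂y = [(-30)·(+0.2) − 5·(-0.4)] / 1900 = -0.002105
Head at (10, 30) = 66.5 + (+0.01684)·(-40) + (-0.002105)·(-30) = 65.89 m.
That is lower than the 66.5 m at P-1, so the point is downgradient.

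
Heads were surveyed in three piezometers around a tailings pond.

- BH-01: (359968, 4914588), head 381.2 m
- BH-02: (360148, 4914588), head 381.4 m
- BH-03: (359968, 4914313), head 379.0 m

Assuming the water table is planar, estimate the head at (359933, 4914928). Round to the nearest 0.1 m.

∂h/∂x = (381.4 − 381.2) / (360148 − 359968) = +0.001111
∂h/∂y = (379.0 − 381.2) / (4914313 − 4914588) = +0.008000
h(359933, 4914928) = 381.2 + (+0.001111)·(-35) + (+0.008000)·(340) = 381.2 -0.039 +2.720 = 383.881 m.

383.9 m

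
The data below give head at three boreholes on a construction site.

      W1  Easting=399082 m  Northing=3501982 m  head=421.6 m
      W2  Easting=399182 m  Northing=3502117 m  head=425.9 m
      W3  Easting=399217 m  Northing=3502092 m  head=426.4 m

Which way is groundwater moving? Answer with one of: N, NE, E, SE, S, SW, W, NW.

Differences from W1: to W2 (Δx, Δy, Δh) = (100, 135, +4.3); to W3 = (135, 110, +4.8).
Solve a·Δx + b·Δy = Δh: det = 100·110 − 135·135 = -7225.
∂h/∂x = [(+4.3)·110 − (+4.8)·135] / -7225 = +0.02422
∂h/∂y = [100·(+4.8) − 135·(+4.3)] / -7225 = +0.01391
Flow = −∇h = (-0.02422 east, -0.01391 north), which points southwest.

SW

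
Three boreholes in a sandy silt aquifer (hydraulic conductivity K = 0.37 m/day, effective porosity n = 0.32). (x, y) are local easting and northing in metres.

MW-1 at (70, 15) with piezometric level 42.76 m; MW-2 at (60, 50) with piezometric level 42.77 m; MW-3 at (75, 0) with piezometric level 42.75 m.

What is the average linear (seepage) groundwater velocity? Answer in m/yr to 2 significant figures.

Taking MW-1 as reference: MW-2−MW-1 = (-10, 35, +0.01); MW-3−MW-1 = (5, -15, -0.01).
Determinant of the coordinate differences = (-10)·(-15) − 5·35 = -25.
∂h/∂x = [(+0.01)·(-15) − (-0.01)·35] / -25 = -0.008000
∂h/∂y = [(-10)·(-0.01) − 5·(+0.01)] / -25 = -0.002000
|∇h| = √(-0.008000² + -0.002000²) = 0.008246
Seepage velocity v = K·i/n = 0.37 × 0.008246 / 0.32 = 0.009534 m/day = 3.482 m/yr.

3.5 m/yr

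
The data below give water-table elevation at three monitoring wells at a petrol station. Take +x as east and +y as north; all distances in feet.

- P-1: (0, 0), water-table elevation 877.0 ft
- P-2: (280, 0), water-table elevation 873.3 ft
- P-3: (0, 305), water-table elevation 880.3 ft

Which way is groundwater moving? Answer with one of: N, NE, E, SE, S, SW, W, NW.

SE

∂h/∂x = (873.3 − 877.0) / (280 − 0) = -0.01321
∂h/∂y = (880.3 − 877.0) / (305 − 0) = +0.01082
Flow = −∇h = (+0.01321 east, -0.01082 north), which points southeast.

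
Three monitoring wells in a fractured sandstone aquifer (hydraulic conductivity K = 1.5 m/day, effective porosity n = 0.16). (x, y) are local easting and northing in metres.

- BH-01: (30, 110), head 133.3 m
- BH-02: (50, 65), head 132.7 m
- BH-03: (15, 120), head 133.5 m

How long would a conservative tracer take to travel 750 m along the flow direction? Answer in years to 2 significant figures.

18 years

With h = a·x + b·y + c and BH-01 as origin, the differences give:
  20·a + (-45)·b = -0.6
  (-15)·a + 10·b = +0.2
Eliminate b (×10 and ×(-45), subtract): -475·a = 3.00 → a = ∂h/∂x = -0.006316
Back-substitute: b = ∂h/∂y = +0.01053.
|∇h| = √(-0.006316² + 0.01053²) = 0.01228
Seepage velocity v = K·i/n = 1.5 × 0.01228 / 0.16 = 0.1151 m/day.
t = 750 / 0.1151 = 6516 days = 17.8 years.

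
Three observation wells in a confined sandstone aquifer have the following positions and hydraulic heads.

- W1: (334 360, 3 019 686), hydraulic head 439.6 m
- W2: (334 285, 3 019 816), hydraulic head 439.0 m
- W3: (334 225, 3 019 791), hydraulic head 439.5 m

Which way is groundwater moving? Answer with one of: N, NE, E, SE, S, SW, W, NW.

NE

Taking W1 as reference: W2−W1 = (-75, 130, -0.6); W3−W1 = (-135, 105, -0.1).
Solve a·Δx + b·Δy = Δh: det = (-75)·105 − (-135)·130 = 9675.
∂h/∂x = [(-0.6)·105 − (-0.1)·130] / 9675 = -0.005168
∂h/∂y = [(-75)·(-0.1) − (-135)·(-0.6)] / 9675 = -0.007597
Flow = −∇h = (+0.005168 east, +0.007597 north), which points northeast.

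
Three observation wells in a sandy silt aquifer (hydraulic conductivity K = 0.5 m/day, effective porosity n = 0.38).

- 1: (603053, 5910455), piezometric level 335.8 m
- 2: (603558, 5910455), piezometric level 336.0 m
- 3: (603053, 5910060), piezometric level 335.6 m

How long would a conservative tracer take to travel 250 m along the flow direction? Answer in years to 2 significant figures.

∂h/∂x = (336.0 − 335.8) / (603558 − 603053) = +0.0003960
∂h/∂y = (335.6 − 335.8) / (5910060 − 5910455) = +0.0005063
|∇h| = √(0.0003960² + 0.0005063²) = 0.0006428
Seepage velocity v = K·i/n = 0.5 × 0.0006428 / 0.38 = 0.0008458 m/day.
t = 250 / 0.0008458 = 2.956e+05 days = 809 years.

810 years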